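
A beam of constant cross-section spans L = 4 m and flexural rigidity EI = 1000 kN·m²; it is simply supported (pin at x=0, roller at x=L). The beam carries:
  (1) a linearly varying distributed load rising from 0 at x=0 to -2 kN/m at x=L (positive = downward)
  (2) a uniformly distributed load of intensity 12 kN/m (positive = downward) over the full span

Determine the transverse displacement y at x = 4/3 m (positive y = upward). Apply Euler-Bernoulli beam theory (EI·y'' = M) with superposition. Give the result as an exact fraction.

Load 1 — triangular load w₀=-2 kN/m (0→w₀ over full span):
  y_1 = -w₀x(7L⁴-10L²x²+3x⁴)/(360LEI) = -(-2)·(4/3)·(7·4⁴-10·4²·(4/3)²+3·(4/3)⁴)/(360·4·1000) = 256/91125 m
Load 2 — uniform load w=12 kN/m over full span:
  y_2 = -wx(L³-2Lx²+x³)/(24EI) = -12·(4/3)·(4³-2·4·(4/3)²+(4/3)³)/(24·1000) = -352/10125 m
Superposition: y = Σ y_i = -2912/91125 m ≈ -0.031956 m

y(4/3) = -2912/91125 m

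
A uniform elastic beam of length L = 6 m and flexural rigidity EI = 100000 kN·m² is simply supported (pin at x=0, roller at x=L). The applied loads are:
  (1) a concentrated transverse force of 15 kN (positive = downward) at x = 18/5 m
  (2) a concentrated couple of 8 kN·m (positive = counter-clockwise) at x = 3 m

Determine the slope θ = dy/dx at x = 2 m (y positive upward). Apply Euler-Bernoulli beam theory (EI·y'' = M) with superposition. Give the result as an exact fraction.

Load 1 — point force P=15 kN at a=18/5 m (b=L-a=12/5):
  θ_1 = -Pb(L²-b²-3x²)/(6LEI)  [x≤a] = -15·(12/5)·(6²-(12/5)²-3·2²)/(6·6·100000) = -57/312500 rad
Load 2 — applied couple M₀=8 kN·m at a=3 m (b=L-a=3):
  θ_2 = (M₀x²/(2L)+C₁)/EI  [x≤a] with C₁=M₀(3b²-L²)/(6L)=-2 = (8·2²/(2·6)+(-2))/100000 = 1/150000 rad
Superposition: θ = Σ θ_i = -659/3750000 rad ≈ -0.000176 rad

θ(2) = -659/3750000 rad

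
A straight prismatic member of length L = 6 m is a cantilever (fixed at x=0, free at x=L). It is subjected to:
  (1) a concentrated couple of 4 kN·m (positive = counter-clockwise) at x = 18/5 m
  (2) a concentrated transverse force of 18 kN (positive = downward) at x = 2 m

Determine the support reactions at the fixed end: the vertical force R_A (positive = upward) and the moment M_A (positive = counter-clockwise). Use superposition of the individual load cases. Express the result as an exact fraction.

R_A = 18 kN, M_A = 32 kN·m

Load 1 — applied couple M₀=4 kN·m at a=18/5 m (b=L-a=12/5):
  R_A = 0 kN
  M_A = -M₀ = -4 kN·m
Load 2 — point force P=18 kN at a=2 m (b=L-a=4):
  R_A = P = 18 kN
  M_A = Pa = 18·2 = 36 kN·m
Superposition: R_A = 18 kN, M_A = 32 kN·m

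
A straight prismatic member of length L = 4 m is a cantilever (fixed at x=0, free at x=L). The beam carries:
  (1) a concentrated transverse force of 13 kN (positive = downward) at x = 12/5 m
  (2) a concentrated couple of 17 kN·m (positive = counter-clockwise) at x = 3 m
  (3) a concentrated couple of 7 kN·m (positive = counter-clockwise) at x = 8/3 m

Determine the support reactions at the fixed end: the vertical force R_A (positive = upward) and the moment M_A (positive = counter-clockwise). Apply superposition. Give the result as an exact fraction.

Load 1 — point force P=13 kN at a=12/5 m (b=L-a=8/5):
  R_A = P = 13 kN
  M_A = Pa = 13·(12/5) = 156/5 kN·m
Load 2 — applied couple M₀=17 kN·m at a=3 m (b=L-a=1):
  R_A = 0 kN
  M_A = -M₀ = -17 kN·m
Load 3 — applied couple M₀=7 kN·m at a=8/3 m (b=L-a=4/3):
  R_A = 0 kN
  M_A = -M₀ = -7 kN·m
Superposition: R_A = 13 kN, M_A = 36/5 kN·m

R_A = 13 kN, M_A = 36/5 kN·m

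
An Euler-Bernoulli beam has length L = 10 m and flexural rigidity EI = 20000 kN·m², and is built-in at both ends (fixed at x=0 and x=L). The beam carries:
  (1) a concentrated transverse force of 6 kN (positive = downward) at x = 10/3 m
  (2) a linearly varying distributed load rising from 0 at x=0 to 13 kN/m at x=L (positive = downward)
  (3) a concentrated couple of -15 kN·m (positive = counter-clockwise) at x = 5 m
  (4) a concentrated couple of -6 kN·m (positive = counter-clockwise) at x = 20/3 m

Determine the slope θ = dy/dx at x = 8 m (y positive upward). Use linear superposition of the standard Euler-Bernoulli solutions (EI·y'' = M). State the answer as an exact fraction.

θ(8) = 2819/900000 rad

Load 1 — point force P=6 kN at a=10/3 m (b=L-a=20/3):
  θ_1 = Pa²(L-x)(2bL-(3b+a)(L-x))/(2L³EI)  [x>a] = 6·(10/3)²·(10-8)·(2·(20/3)·10-(3·(20/3)+(10/3))·(10-8))/(2·10³·20000) = 13/45000 rad
Load 2 — triangular load w₀=13 kN/m (0→w₀ over full span):
  θ_2 = -w₀(2x(L-x)(L-2x)(x+2L)+x²(L-x)²)/(120LEI) = -13·(2·8·(10-8)·(10-2·8)·(8+2·10)+8²·(10-8)²)/(120·10·20000) = 26/9375 rad
Load 3 — applied couple M₀=-15 kN·m at a=5 m (b=L-a=5):
  θ_3 = (R_Ax²/2 - M_Ax - M₀(x-a))/EI  [x>a] with R_A=-9/4, M_A=-15/4 = ((-9/4)·8²/2 - (-15/4)·8 - (-15)·(8-5))/20000 = 3/20000 rad
Load 4 — applied couple M₀=-6 kN·m at a=20/3 m (b=L-a=10/3):
  θ_4 = (R_Ax²/2 - M_Ax - M₀(x-a))/EI  [x>a] with R_A=-4/5, M_A=-2 = ((-4/5)·8²/2 - (-2)·8 - (-6)·(8-(20/3)))/20000 = -1/12500 rad
Superposition: θ = Σ θ_i = 2819/900000 rad ≈ 0.003132 rad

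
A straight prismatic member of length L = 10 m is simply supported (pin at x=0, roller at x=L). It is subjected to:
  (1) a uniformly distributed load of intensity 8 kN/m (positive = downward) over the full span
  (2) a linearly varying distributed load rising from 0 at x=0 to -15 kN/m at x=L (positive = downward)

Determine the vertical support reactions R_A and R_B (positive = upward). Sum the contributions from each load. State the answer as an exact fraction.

R_A = 15 kN, R_B = -10 kN

Load 1 — uniform load w=8 kN/m over full span:
  R_A = wL/2 = 8·10/2 = 40 kN
  R_B = wL/2 = 8·10/2 = 40 kN
Load 2 — triangular load w₀=-15 kN/m (0→w₀ over full span):
  R_A = w₀L/6 = (-15)·10/6 = -25 kN
  R_B = w₀L/3 = (-15)·10/3 = -50 kN
Superposition: R_A = 15 kN, R_B = -10 kN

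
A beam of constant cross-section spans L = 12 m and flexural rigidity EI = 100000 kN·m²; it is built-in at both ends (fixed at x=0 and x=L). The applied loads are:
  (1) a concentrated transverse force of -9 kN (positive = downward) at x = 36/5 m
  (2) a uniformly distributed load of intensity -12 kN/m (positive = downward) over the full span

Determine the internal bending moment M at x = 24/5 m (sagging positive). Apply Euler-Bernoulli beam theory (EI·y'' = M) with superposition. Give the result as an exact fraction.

M(24/5) = -42624/625 kN·m

Load 1 — point force P=-9 kN at a=36/5 m (b=L-a=24/5):
  M_1 = Pb²(3a+b)x/L³ - Pab²/L²  [x≤a] = (-9)·(24/5)²·(3·(36/5)+(24/5))·(24/5)/12³ - (-9)·(36/5)·(24/5)²/12² = -3024/625 kN·m
Load 2 — uniform load w=-12 kN/m over full span:
  M_2 = wLx/2 - wL²/12 - wx²/2 = (-12)·12·(24/5)/2 - (-12)·12²/12 - (-12)·(24/5)²/2 = -1584/25 kN·m
Superposition: M = Σ M_i = -42624/625 kN·m ≈ -68.198400 kN·m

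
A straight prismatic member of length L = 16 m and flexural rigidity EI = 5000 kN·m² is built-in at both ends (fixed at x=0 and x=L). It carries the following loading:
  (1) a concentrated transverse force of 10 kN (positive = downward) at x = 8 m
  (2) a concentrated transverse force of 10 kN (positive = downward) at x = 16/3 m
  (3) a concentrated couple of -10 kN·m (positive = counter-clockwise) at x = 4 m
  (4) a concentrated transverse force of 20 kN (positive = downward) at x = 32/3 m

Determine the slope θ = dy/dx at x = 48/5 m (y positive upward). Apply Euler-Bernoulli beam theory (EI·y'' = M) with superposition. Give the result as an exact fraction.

θ(48/5) = 49/3750 rad

Load 1 — point force P=10 kN at a=8 m (b=L-a=8):
  θ_1 = Pa²(L-x)(2bL-(3b+a)(L-x))/(2L³EI)  [x>a] = 10·8²·(16-(48/5))·(2·8·16-(3·8+8)·(16-(48/5)))/(2·16³·5000) = 16/3125 rad
Load 2 — point force P=10 kN at a=16/3 m (b=L-a=32/3):
  θ_2 = Pa²(L-x)(2bL-(3b+a)(L-x))/(2L³EI)  [x>a] = 10·(16/3)²·(16-(48/5))·(2·(32/3)·16-(3·(32/3)+(16/3))·(16-(48/5)))/(2·16³·5000) = 128/28125 rad
Load 3 — applied couple M₀=-10 kN·m at a=4 m (b=L-a=12):
  θ_3 = (R_Ax²/2 - M_Ax - M₀(x-a))/EI  [x>a] with R_A=-45/64, M_A=15/8 = ((-45/64)·(48/5)²/2 - (15/8)·(48/5) - (-10)·((48/5)-4))/5000 = 7/6250 rad
Load 4 — point force P=20 kN at a=32/3 m (b=L-a=16/3):
  θ_4 = -Pb²x(2aL-(3a+b)x)/(2L³EI)  [x≤a] = -20·(16/3)²·(48/5)·(2·(32/3)·16-(3·(32/3)+(16/3))·(48/5))/(2·16³·5000) = 64/28125 rad
Superposition: θ = Σ θ_i = 49/3750 rad ≈ 0.013067 rad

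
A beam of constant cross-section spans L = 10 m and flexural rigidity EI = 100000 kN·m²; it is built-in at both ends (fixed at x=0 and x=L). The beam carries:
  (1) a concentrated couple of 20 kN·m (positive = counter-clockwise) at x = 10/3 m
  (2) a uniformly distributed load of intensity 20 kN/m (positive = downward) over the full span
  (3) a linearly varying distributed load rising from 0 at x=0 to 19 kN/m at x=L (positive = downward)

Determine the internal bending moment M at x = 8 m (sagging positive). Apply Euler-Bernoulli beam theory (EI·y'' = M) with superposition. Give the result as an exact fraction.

Load 1 — applied couple M₀=20 kN·m at a=10/3 m (b=L-a=20/3):
  M_1 = R_Ax - M_A - M₀  [x>a] with R_A=8/3, M_A=0 = (8/3)·8 - 0 - 20 = 4/3 kN·m
Load 2 — uniform load w=20 kN/m over full span:
  M_2 = wLx/2 - wL²/12 - wx²/2 = 20·10·8/2 - 20·10²/12 - 20·8²/2 = -20/3 kN·m
Load 3 — triangular load w₀=19 kN/m (0→w₀ over full span):
  M_3 = 3w₀Lx/20 - w₀L²/30 - w₀x³/(6L) = 3·19·10·8/20 - 19·10²/30 - 19·8³/(6·10) = 38/15 kN·m
Superposition: M = Σ M_i = -14/5 kN·m ≈ -2.800000 kN·m

M(8) = -14/5 kN·m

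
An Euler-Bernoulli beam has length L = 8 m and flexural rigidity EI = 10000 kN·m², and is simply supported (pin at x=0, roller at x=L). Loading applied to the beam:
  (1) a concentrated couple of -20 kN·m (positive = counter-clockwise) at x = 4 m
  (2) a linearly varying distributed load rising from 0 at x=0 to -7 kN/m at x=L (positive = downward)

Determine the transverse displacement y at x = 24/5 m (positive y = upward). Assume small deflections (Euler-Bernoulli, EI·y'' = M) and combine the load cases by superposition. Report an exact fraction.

Load 1 — applied couple M₀=-20 kN·m at a=4 m (b=L-a=4):
  y_1 = (M₀x³/(6L)-M₀(x-a)²/2+C₁x)/EI  [x>a] with C₁=M₀(3b²-L²)/(6L)=20/3 = ((-20)·(24/5)³/(6·8)-(-20)·((24/5)-4)²/2+(20/3)·(24/5))/10000 = -12/15625 m
Load 2 — triangular load w₀=-7 kN/m (0→w₀ over full span):
  y_2 = -w₀x(7L⁴-10L²x²+3x⁴)/(360LEI) = -(-7)·(24/5)·(7·8⁴-10·8²·(24/5)²+3·(24/5)⁴)/(360·8·10000) = 530432/29296875 m
Superposition: y = Σ y_i = 507932/29296875 m ≈ 0.017337 m

y(24/5) = 507932/29296875 m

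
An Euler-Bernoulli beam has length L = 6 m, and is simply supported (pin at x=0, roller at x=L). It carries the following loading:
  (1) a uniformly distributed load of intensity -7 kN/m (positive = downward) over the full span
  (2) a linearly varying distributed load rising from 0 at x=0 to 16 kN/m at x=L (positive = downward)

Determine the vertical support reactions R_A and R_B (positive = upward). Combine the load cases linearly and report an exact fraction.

R_A = -5 kN, R_B = 11 kN

Load 1 — uniform load w=-7 kN/m over full span:
  R_A = wL/2 = (-7)·6/2 = -21 kN
  R_B = wL/2 = (-7)·6/2 = -21 kN
Load 2 — triangular load w₀=16 kN/m (0→w₀ over full span):
  R_A = w₀L/6 = 16·6/6 = 16 kN
  R_B = w₀L/3 = 16·6/3 = 32 kN
Superposition: R_A = -5 kN, R_B = 11 kN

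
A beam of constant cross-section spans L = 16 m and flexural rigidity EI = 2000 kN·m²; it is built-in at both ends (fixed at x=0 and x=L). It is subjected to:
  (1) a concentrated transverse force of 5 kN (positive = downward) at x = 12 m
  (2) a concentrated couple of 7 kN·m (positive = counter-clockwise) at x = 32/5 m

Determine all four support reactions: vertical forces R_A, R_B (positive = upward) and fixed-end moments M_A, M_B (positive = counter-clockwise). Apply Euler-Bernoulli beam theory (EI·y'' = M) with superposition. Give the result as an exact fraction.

R_A = 1129/800 kN, M_A = 459/100 kN·m, R_B = 2871/800 kN, M_B = -901/100 kN·m

Load 1 — point force P=5 kN at a=12 m (b=L-a=4):
  R_A = Pb²(3a+b)/L³ = 5·4²·(3·12+4)/16³ = 25/32 kN
  M_A = Pab²/L² = 5·12·4²/16² = 15/4 kN·m
  R_B = Pa²(a+3b)/L³ = 5·12²·(12+3·4)/16³ = 135/32 kN
  M_B = -Pa²b/L² = -5·12²·4/16² = -45/4 kN·m
Load 2 — applied couple M₀=7 kN·m at a=32/5 m (b=L-a=48/5):
  R_A = 6M₀ab/L³ = 6·7·(32/5)·(48/5)/16³ = 63/100 kN
  M_A = M₀b(2a-b)/L² = 7·(48/5)·(2·(32/5)-(48/5))/16² = 21/25 kN·m
  R_B = -6M₀ab/L³ = -6·7·(32/5)·(48/5)/16³ = -63/100 kN
  M_B = M₀a(2b-a)/L² = 7·(32/5)·(2·(48/5)-(32/5))/16² = 56/25 kN·m
Superposition: R_A = 1129/800 kN, M_A = 459/100 kN·m, R_B = 2871/800 kN, M_B = -901/100 kN·m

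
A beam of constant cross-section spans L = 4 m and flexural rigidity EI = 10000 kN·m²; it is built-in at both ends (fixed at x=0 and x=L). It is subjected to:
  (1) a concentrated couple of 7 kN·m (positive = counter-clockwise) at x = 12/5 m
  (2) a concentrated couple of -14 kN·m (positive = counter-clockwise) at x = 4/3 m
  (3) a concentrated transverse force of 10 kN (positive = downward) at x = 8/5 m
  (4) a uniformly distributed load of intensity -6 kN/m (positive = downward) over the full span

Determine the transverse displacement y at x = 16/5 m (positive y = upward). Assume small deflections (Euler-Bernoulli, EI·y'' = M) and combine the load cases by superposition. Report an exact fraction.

Load 1 — applied couple M₀=7 kN·m at a=12/5 m (b=L-a=8/5):
  y_1 = (R_Ax³/6 - M_Ax²/2 - M₀(x-a)²/2)/EI  [x>a] with R_A=63/25, M_A=56/25 = ((63/25)·(16/5)³/6 - (56/25)·(16/5)²/2 - 7·((16/5)-(12/5))²/2)/10000 = 21/3906250 m
Load 2 — applied couple M₀=-14 kN·m at a=4/3 m (b=L-a=8/3):
  y_2 = (R_Ax³/6 - M_Ax²/2 - M₀(x-a)²/2)/EI  [x>a] with R_A=-14/3, M_A=0 = ((-14/3)·(16/5)³/6 - 0·(16/5)²/2 - (-14)·((16/5)-(4/3))²/2)/10000 = -77/703125 m
Load 3 — point force P=10 kN at a=8/5 m (b=L-a=12/5):
  y_3 = -Pa²(L-x)²(3bL-(3b+a)(L-x))/(6L³EI)  [x>a] = -10·(8/5)²·(4-(16/5))²·(3·(12/5)·4-(3·(12/5)+(8/5))·(4-(16/5)))/(6·4³·10000) = -544/5859375 m
Load 4 — uniform load w=-6 kN/m over full span:
  y_4 = -wx²(L-x)²/(24EI) = -(-6)·(16/5)²·(4-(16/5))²/(24·10000) = 64/390625 m
Superposition: y = Σ y_i = -233/7031250 m ≈ -0.000033 m

y(16/5) = -233/7031250 m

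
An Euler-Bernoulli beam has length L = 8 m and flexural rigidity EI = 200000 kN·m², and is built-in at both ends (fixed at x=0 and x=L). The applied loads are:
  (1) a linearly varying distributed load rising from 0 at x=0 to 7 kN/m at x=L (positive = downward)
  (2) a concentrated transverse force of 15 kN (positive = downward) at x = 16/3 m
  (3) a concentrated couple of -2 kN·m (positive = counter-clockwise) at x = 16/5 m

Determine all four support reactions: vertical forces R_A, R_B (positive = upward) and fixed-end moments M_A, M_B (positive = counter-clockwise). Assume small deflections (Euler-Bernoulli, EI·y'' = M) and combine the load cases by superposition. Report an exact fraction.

Load 1 — triangular load w₀=7 kN/m (0→w₀ over full span):
  R_A = 3w₀L/20 = 3·7·8/20 = 42/5 kN
  M_A = w₀L²/30 = 7·8²/30 = 224/15 kN·m
  R_B = 7w₀L/20 = 7·7·8/20 = 98/5 kN
  M_B = -w₀L²/20 = -7·8²/20 = -112/5 kN·m
Load 2 — point force P=15 kN at a=16/3 m (b=L-a=8/3):
  R_A = Pb²(3a+b)/L³ = 15·(8/3)²·(3·(16/3)+(8/3))/8³ = 35/9 kN
  M_A = Pab²/L² = 15·(16/3)·(8/3)²/8² = 80/9 kN·m
  R_B = Pa²(a+3b)/L³ = 15·(16/3)²·((16/3)+3·(8/3))/8³ = 100/9 kN
  M_B = -Pa²b/L² = -15·(16/3)²·(8/3)/8² = -160/9 kN·m
Load 3 — applied couple M₀=-2 kN·m at a=16/5 m (b=L-a=24/5):
  R_A = 6M₀ab/L³ = 6·(-2)·(16/5)·(24/5)/8³ = -9/25 kN
  M_A = M₀b(2a-b)/L² = (-2)·(24/5)·(2·(16/5)-(24/5))/8² = -6/25 kN·m
  R_B = -6M₀ab/L³ = -6·(-2)·(16/5)·(24/5)/8³ = 9/25 kN
  M_B = M₀a(2b-a)/L² = (-2)·(16/5)·(2·(24/5)-(16/5))/8² = -16/25 kN·m
Superposition: R_A = 2684/225 kN, M_A = 5306/225 kN·m, R_B = 6991/225 kN, M_B = -9184/225 kN·m

R_A = 2684/225 kN, M_A = 5306/225 kN·m, R_B = 6991/225 kN, M_B = -9184/225 kN·m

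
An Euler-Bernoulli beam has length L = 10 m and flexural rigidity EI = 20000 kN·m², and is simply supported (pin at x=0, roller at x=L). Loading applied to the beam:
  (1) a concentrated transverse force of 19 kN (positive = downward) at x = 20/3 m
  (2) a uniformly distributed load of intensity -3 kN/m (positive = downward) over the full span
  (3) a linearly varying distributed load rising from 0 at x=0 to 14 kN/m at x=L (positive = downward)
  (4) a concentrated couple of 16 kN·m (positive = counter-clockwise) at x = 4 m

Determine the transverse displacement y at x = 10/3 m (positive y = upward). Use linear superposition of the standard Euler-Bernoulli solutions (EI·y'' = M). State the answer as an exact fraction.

y(10/3) = -15613/455625 m

Load 1 — point force P=19 kN at a=20/3 m (b=L-a=10/3):
  y_1 = -Pbx(L²-b²-x²)/(6LEI)  [x≤a] = -19·(10/3)·(10/3)·(10²-(10/3)²-(10/3)²)/(6·10·20000) = -133/9720 m
Load 2 — uniform load w=-3 kN/m over full span:
  y_2 = -wx(L³-2Lx²+x³)/(24EI) = -(-3)·(10/3)·(10³-2·10·(10/3)²+(10/3)³)/(24·20000) = 11/648 m
Load 3 — triangular load w₀=14 kN/m (0→w₀ over full span):
  y_3 = -w₀x(7L⁴-10L²x²+3x⁴)/(360LEI) = -14·(10/3)·(7·10⁴-10·10²·(10/3)²+3·(10/3)⁴)/(360·10·20000) = -28/729 m
Load 4 — applied couple M₀=16 kN·m at a=4 m (b=L-a=6):
  y_4 = (M₀x³/(6L)+C₁x)/EI  [x≤a] with C₁=M₀(3b²-L²)/(6L)=32/15 = (16·(10/3)³/(6·10)+(32/15)·(10/3))/20000 = 43/50625 m
Superposition: y = Σ y_i = -15613/455625 m ≈ -0.034267 m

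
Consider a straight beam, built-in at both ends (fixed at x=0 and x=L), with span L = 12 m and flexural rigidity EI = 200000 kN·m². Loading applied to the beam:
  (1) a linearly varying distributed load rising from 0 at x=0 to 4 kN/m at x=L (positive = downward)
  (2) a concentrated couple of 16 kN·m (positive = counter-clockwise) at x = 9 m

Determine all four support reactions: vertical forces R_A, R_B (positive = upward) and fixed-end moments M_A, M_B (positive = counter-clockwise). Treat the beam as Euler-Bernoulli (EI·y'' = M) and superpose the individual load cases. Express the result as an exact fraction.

R_A = 87/10 kN, M_A = 121/5 kN·m, R_B = 153/10 kN, M_B = -159/5 kN·m

Load 1 — triangular load w₀=4 kN/m (0→w₀ over full span):
  R_A = 3w₀L/20 = 3·4·12/20 = 36/5 kN
  M_A = w₀L²/30 = 4·12²/30 = 96/5 kN·m
  R_B = 7w₀L/20 = 7·4·12/20 = 84/5 kN
  M_B = -w₀L²/20 = -4·12²/20 = -144/5 kN·m
Load 2 — applied couple M₀=16 kN·m at a=9 m (b=L-a=3):
  R_A = 6M₀ab/L³ = 6·16·9·3/12³ = 3/2 kN
  M_A = M₀b(2a-b)/L² = 16·3·(2·9-3)/12² = 5 kN·m
  R_B = -6M₀ab/L³ = -6·16·9·3/12³ = -3/2 kN
  M_B = M₀a(2b-a)/L² = 16·9·(2·3-9)/12² = -3 kN·m
Superposition: R_A = 87/10 kN, M_A = 121/5 kN·m, R_B = 153/10 kN, M_B = -159/5 kN·m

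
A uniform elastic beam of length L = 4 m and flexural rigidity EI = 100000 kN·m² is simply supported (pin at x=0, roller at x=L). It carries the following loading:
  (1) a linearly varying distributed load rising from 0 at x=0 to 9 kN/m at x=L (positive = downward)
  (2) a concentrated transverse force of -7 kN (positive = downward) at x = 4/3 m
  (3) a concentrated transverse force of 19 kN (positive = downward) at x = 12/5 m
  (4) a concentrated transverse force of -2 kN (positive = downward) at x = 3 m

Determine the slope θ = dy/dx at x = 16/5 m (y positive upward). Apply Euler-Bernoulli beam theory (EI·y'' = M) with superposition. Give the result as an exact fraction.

θ(16/5) = 3937289/20250000000 rad

Load 1 — triangular load w₀=9 kN/m (0→w₀ over full span):
  θ_1 = -w₀(7L⁴-30L²x²+15x⁴)/(360LEI) = -9·(7·4⁴-30·4²·(16/5)²+15·(16/5)⁴)/(360·4·100000) = 757/7812500 rad
Load 2 — point force P=-7 kN at a=4/3 m (b=L-a=8/3):
  θ_2 = -Pa(2L²-6Lx+3x²+a²)/(6LEI)  [x>a] = -(-7)·(4/3)·(2·4²-6·4·(16/5)+3·(16/5)²+(4/3)²)/(6·4·100000) = -1211/25312500 rad
Load 3 — point force P=19 kN at a=12/5 m (b=L-a=8/5):
  θ_3 = -Pa(2L²-6Lx+3x²+a²)/(6LEI)  [x>a] = -19·(12/5)·(2·4²-6·4·(16/5)+3·(16/5)²+(12/5)²)/(6·4·100000) = 247/1562500 rad
Load 4 — point force P=-2 kN at a=3 m (b=L-a=1):
  θ_4 = -Pa(2L²-6Lx+3x²+a²)/(6LEI)  [x>a] = -(-2)·3·(2·4²-6·4·(16/5)+3·(16/5)²+3²)/(6·4·100000) = -127/10000000 rad
Superposition: θ = Σ θ_i = 3937289/20250000000 rad ≈ 0.000194 rad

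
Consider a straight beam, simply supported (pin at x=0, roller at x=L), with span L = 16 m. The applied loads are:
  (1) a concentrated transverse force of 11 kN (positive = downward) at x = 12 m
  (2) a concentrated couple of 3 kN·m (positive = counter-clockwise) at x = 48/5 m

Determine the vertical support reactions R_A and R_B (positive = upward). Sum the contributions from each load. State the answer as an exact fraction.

R_A = 47/16 kN, R_B = 129/16 kN

Load 1 — point force P=11 kN at a=12 m (b=L-a=4):
  R_A = Pb/L = 11·4/16 = 11/4 kN
  R_B = Pa/L = 11·12/16 = 33/4 kN
Load 2 — applied couple M₀=3 kN·m at a=48/5 m (b=L-a=32/5):
  R_A = M₀/L = 3/16 kN
  R_B = -M₀/L = -3/16 kN
Superposition: R_A = 47/16 kN, R_B = 129/16 kN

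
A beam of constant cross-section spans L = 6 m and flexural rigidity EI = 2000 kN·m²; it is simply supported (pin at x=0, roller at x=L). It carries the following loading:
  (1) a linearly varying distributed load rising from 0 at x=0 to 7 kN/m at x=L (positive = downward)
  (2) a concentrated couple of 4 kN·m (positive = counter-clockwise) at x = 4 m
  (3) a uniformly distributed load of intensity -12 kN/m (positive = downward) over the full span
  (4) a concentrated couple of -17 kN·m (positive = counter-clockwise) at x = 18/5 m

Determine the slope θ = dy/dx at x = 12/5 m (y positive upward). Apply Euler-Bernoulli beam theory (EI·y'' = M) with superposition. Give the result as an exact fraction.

θ(12/5) = 19733/1875000 rad

Load 1 — triangular load w₀=7 kN/m (0→w₀ over full span):
  θ_1 = -w₀(7L⁴-30L²x²+15x⁴)/(360LEI) = -7·(7·6⁴-30·6²·(12/5)²+15·(12/5)⁴)/(360·6·2000) = -6783/1250000 rad
Load 2 — applied couple M₀=4 kN·m at a=4 m (b=L-a=2):
  θ_2 = (M₀x²/(2L)+C₁)/EI  [x≤a] with C₁=M₀(3b²-L²)/(6L)=-8/3 = (4·(12/5)²/(2·6)+(-8/3))/2000 = -7/18750 rad
Load 3 — uniform load w=-12 kN/m over full span:
  θ_3 = -w(L³-6Lx²+4x³)/(24EI) = -(-12)·(6³-6·6·(12/5)²+4·(12/5)³)/(24·2000) = 999/62500 rad
Load 4 — applied couple M₀=-17 kN·m at a=18/5 m (b=L-a=12/5):
  θ_4 = (M₀x²/(2L)+C₁)/EI  [x≤a] with C₁=M₀(3b²-L²)/(6L)=221/25 = ((-17)·(12/5)²/(2·6)+(221/25))/2000 = 17/50000 rad
Superposition: θ = Σ θ_i = 19733/1875000 rad ≈ 0.010524 rad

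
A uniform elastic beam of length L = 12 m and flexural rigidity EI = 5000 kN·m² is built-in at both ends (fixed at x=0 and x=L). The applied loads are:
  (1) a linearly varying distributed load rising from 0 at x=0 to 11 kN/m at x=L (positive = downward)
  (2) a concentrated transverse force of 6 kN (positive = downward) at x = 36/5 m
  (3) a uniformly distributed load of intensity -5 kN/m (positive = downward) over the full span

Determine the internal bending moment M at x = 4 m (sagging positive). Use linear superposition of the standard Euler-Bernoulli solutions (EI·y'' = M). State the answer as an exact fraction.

M(4) = -2072/1125 kN·m

Load 1 — triangular load w₀=11 kN/m (0→w₀ over full span):
  M_1 = 3w₀Lx/20 - w₀L²/30 - w₀x³/(6L) = 3·11·12·4/20 - 11·12²/30 - 11·4³/(6·12) = 748/45 kN·m
Load 2 — point force P=6 kN at a=36/5 m (b=L-a=24/5):
  M_2 = Pb²(3a+b)x/L³ - Pab²/L²  [x≤a] = 6·(24/5)²·(3·(36/5)+(24/5))·4/12³ - 6·(36/5)·(24/5)²/12² = 192/125 kN·m
Load 3 — uniform load w=-5 kN/m over full span:
  M_3 = wLx/2 - wL²/12 - wx²/2 = (-5)·12·4/2 - (-5)·12²/12 - (-5)·4²/2 = -20 kN·m
Superposition: M = Σ M_i = -2072/1125 kN·m ≈ -1.841778 kN·m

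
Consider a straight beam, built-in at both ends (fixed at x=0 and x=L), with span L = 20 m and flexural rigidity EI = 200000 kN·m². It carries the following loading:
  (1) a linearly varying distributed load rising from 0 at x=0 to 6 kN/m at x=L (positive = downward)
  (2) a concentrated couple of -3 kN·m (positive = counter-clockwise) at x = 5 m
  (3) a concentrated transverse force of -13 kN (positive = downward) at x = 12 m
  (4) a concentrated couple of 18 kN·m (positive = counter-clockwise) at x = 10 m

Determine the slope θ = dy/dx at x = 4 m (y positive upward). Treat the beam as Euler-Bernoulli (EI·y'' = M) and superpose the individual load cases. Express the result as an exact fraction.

Load 1 — triangular load w₀=6 kN/m (0→w₀ over full span):
  θ_1 = -w₀(2x(L-x)(L-2x)(x+2L)+x²(L-x)²)/(120LEI) = -6·(2·4·(20-4)·(20-2·4)·(4+2·20)+4²·(20-4)²)/(120·20·200000) = -14/15625 rad
Load 2 — applied couple M₀=-3 kN·m at a=5 m (b=L-a=15):
  θ_2 = (R_Ax²/2 - M_Ax)/EI  [x≤a] with R_A=-27/160, M_A=9/16 = ((-27/160)·4²/2 - (9/16)·4)/200000 = -9/500000 rad
Load 3 — point force P=-13 kN at a=12 m (b=L-a=8):
  θ_3 = -Pb²x(2aL-(3a+b)x)/(2L³EI)  [x≤a] = -(-13)·8²·4·(2·12·20-(3·12+8)·4)/(2·20³·200000) = 247/781250 rad
Load 4 — applied couple M₀=18 kN·m at a=10 m (b=L-a=10):
  θ_4 = (R_Ax²/2 - M_Ax)/EI  [x≤a] with R_A=27/20, M_A=9/2 = ((27/20)·4²/2 - (9/2)·4)/200000 = -9/250000 rad
Superposition: θ = Σ θ_i = -7923/12500000 rad ≈ -0.000634 rad

θ(4) = -7923/12500000 rad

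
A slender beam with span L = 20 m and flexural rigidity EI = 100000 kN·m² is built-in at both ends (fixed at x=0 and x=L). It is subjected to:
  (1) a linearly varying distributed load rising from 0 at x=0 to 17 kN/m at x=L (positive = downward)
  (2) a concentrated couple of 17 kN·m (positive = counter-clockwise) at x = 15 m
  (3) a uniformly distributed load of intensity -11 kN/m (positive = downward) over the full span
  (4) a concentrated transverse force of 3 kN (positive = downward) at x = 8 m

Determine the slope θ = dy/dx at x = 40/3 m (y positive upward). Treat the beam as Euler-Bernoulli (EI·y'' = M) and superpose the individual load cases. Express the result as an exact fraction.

Load 1 — triangular load w₀=17 kN/m (0→w₀ over full span):
  θ_1 = -w₀(2x(L-x)(L-2x)(x+2L)+x²(L-x)²)/(120LEI) = -17·(2·(40/3)·(20-(40/3))·(20-2·(40/3))·((40/3)+2·20)+(40/3)²·(20-(40/3))²)/(120·20·100000) = 119/30375 rad
Load 2 — applied couple M₀=17 kN·m at a=15 m (b=L-a=5):
  θ_2 = (R_Ax²/2 - M_Ax)/EI  [x≤a] with R_A=153/160, M_A=85/16 = ((153/160)·(40/3)²/2 - (85/16)·(40/3))/100000 = 17/120000 rad
Load 3 — uniform load w=-11 kN/m over full span:
  θ_3 = -wx(L-x)(L-2x)/(12EI) = -(-11)·(40/3)·(20-(40/3))·(20-2·(40/3))/(12·100000) = -11/2025 rad
Load 4 — point force P=3 kN at a=8 m (b=L-a=12):
  θ_4 = Pa²(L-x)(2bL-(3b+a)(L-x))/(2L³EI)  [x>a] = 3·8²·(20-(40/3))·(2·12·20-(3·12+8)·(20-(40/3)))/(2·20³·100000) = 7/46875 rad
Superposition: θ = Σ θ_i = -297287/243000000 rad ≈ -0.001223 rad

θ(40/3) = -297287/243000000 rad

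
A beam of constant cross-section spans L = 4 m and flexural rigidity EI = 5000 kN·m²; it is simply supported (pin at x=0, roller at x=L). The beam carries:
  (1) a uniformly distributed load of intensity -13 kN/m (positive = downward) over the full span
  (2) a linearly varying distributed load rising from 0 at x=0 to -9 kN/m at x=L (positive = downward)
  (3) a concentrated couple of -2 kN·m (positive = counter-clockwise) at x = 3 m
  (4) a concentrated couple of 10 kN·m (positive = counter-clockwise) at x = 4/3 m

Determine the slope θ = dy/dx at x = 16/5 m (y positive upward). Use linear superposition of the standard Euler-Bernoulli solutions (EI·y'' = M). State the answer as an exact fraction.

θ(16/5) = -942001/112500000 rad

Load 1 — uniform load w=-13 kN/m over full span:
  θ_1 = -w(L³-6Lx²+4x³)/(24EI) = -(-13)·(4³-6·4·(16/5)²+4·(16/5)³)/(24·5000) = -429/78125 rad
Load 2 — triangular load w₀=-9 kN/m (0→w₀ over full span):
  θ_2 = -w₀(7L⁴-30L²x²+15x⁴)/(360LEI) = -(-9)·(7·4⁴-30·4²·(16/5)²+15·(16/5)⁴)/(360·4·5000) = -757/390625 rad
Load 3 — applied couple M₀=-2 kN·m at a=3 m (b=L-a=1):
  θ_3 = (M₀x²/(2L)-M₀(x-a)+C₁)/EI  [x>a] with C₁=M₀(3b²-L²)/(6L)=13/12 = ((-2)·(16/5)²/(2·4)-(-2)·((16/5)-3)+(13/12))/5000 = -323/1500000 rad
Load 4 — applied couple M₀=10 kN·m at a=4/3 m (b=L-a=8/3):
  θ_4 = (M₀x²/(2L)-M₀(x-a)+C₁)/EI  [x>a] with C₁=M₀(3b²-L²)/(6L)=20/9 = (10·(16/5)²/(2·4)-10·((16/5)-(4/3))+(20/9))/5000 = -41/56250 rad
Superposition: θ = Σ θ_i = -942001/112500000 rad ≈ -0.008373 rad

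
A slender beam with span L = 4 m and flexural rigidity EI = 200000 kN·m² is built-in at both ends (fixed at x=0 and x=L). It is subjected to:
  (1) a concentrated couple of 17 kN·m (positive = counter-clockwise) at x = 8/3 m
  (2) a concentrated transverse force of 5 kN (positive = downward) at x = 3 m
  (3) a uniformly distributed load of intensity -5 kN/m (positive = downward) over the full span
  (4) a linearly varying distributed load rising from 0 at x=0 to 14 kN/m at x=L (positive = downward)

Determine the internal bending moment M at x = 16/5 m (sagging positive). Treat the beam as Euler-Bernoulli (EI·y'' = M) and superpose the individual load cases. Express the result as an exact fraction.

Load 1 — applied couple M₀=17 kN·m at a=8/3 m (b=L-a=4/3):
  M_1 = R_Ax - M_A - M₀  [x>a] with R_A=17/3, M_A=17/3 = (17/3)·(16/5) - (17/3) - 17 = -68/15 kN·m
Load 2 — point force P=5 kN at a=3 m (b=L-a=1):
  M_2 = Pa²(a+3b)(L-x)/L³ - Pa²b/L²  [x>a] = 5·3²·(3+3·1)·(4-(16/5))/4³ - 5·3²·1/4² = 9/16 kN·m
Load 3 — uniform load w=-5 kN/m over full span:
  M_3 = wLx/2 - wL²/12 - wx²/2 = (-5)·4·(16/5)/2 - (-5)·4²/12 - (-5)·(16/5)²/2 = 4/15 kN·m
Load 4 — triangular load w₀=14 kN/m (0→w₀ over full span):
  M_4 = 3w₀Lx/20 - w₀L²/30 - w₀x³/(6L) = 3·14·4·(16/5)/20 - 14·4²/30 - 14·(16/5)³/(6·4) = 112/375 kN·m
Superposition: M = Σ M_i = -6811/2000 kN·m ≈ -3.405500 kN·m

M(16/5) = -6811/2000 kN·m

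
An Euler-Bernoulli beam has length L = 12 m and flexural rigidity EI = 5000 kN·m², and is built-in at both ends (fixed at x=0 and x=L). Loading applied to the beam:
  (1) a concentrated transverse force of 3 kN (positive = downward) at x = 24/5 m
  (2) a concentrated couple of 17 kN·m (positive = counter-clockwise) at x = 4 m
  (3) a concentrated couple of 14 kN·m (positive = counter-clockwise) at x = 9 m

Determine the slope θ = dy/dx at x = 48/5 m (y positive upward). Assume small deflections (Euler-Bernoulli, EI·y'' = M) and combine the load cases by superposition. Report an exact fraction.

θ(48/5) = 2802/1953125 rad

Load 1 — point force P=3 kN at a=24/5 m (b=L-a=36/5):
  θ_1 = Pa²(L-x)(2bL-(3b+a)(L-x))/(2L³EI)  [x>a] = 3·(24/5)²·(12-(48/5))·(2·(36/5)·12-(3·(36/5)+(24/5))·(12-(48/5)))/(2·12³·5000) = 2052/1953125 rad
Load 2 — applied couple M₀=17 kN·m at a=4 m (b=L-a=8):
  θ_2 = (R_Ax²/2 - M_Ax - M₀(x-a))/EI  [x>a] with R_A=17/9, M_A=0 = ((17/9)·(48/5)²/2 - 0·(48/5) - 17·((48/5)-4))/5000 = -51/31250 rad
Load 3 — applied couple M₀=14 kN·m at a=9 m (b=L-a=3):
  θ_3 = (R_Ax²/2 - M_Ax - M₀(x-a))/EI  [x>a] with R_A=21/16, M_A=35/8 = ((21/16)·(48/5)²/2 - (35/8)·(48/5) - 14·((48/5)-9))/5000 = 63/31250 rad
Superposition: θ = Σ θ_i = 2802/1953125 rad ≈ 0.001435 rad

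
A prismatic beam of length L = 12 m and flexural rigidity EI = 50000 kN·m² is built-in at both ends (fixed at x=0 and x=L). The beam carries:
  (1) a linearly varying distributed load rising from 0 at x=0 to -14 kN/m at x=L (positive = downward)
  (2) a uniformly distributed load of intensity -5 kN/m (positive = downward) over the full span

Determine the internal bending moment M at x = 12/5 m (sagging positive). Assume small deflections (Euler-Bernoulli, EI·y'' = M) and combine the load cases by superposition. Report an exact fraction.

Load 1 — triangular load w₀=-14 kN/m (0→w₀ over full span):
  M_1 = 3w₀Lx/20 - w₀L²/30 - w₀x³/(6L) = 3·(-14)·12·(12/5)/20 - (-14)·12²/30 - (-14)·(12/5)³/(6·12) = 1176/125 kN·m
Load 2 — uniform load w=-5 kN/m over full span:
  M_2 = wLx/2 - wL²/12 - wx²/2 = (-5)·12·(12/5)/2 - (-5)·12²/12 - (-5)·(12/5)²/2 = 12/5 kN·m
Superposition: M = Σ M_i = 1476/125 kN·m ≈ 11.808000 kN·m

M(12/5) = 1476/125 kN·m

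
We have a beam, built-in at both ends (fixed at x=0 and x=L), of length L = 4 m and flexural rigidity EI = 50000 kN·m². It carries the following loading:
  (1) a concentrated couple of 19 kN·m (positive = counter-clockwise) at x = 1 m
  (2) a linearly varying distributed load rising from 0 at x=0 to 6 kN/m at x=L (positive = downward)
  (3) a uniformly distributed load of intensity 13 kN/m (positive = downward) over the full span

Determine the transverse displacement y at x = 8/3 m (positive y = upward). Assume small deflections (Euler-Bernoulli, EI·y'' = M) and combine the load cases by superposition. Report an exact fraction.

Load 1 — applied couple M₀=19 kN·m at a=1 m (b=L-a=3):
  y_1 = (R_Ax³/6 - M_Ax²/2 - M₀(x-a)²/2)/EI  [x>a] with R_A=171/32, M_A=-57/16 = ((171/32)·(8/3)³/6 - (-57/16)·(8/3)²/2 - 19·((8/3)-1)²/2)/50000 = 19/300000 m
Load 2 — triangular load w₀=6 kN/m (0→w₀ over full span):
  y_2 = -w₀x²(L-x)²(x+2L)/(120LEI) = -6·(8/3)²·(4-(8/3))²·((8/3)+2·4)/(120·4·50000) = -128/3796875 m
Load 3 — uniform load w=13 kN/m over full span:
  y_3 = -wx²(L-x)²/(24EI) = -13·(8/3)²·(4-(8/3))²/(24·50000) = -104/759375 m
Superposition: y = Σ y_i = -161/1500000 m ≈ -0.000107 m

y(8/3) = -161/1500000 m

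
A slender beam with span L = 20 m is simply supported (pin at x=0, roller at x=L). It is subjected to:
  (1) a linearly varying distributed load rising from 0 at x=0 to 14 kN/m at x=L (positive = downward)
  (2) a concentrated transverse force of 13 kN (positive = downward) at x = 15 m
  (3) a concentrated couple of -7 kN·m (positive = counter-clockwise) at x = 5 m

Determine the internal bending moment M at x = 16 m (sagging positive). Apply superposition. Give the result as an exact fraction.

Load 1 — triangular load w₀=14 kN/m (0→w₀ over full span):
  M_1 = w₀Lx/6 - w₀x³/(6L) = 14·20·16/6 - 14·16³/(6·20) = 1344/5 kN·m
Load 2 — point force P=13 kN at a=15 m (b=L-a=5):
  M_2 = Pa(L-x)/L  [x>a] = 13·15·(20-16)/20 = 39 kN·m
Load 3 — applied couple M₀=-7 kN·m at a=5 m (b=L-a=15):
  M_3 = M₀x/L - M₀  [x>a] = (-7)·16/20 - (-7) = 7/5 kN·m
Superposition: M = Σ M_i = 1546/5 kN·m ≈ 309.200000 kN·m

M(16) = 1546/5 kN·m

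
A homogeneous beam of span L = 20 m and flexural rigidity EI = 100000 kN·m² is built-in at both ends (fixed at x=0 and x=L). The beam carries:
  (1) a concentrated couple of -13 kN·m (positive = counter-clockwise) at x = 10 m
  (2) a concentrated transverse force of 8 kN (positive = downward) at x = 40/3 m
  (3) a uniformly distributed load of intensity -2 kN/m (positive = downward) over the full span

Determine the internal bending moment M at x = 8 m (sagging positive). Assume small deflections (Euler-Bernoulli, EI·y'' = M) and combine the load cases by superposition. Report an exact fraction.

M(8) = -15737/540 kN·m

Load 1 — applied couple M₀=-13 kN·m at a=10 m (b=L-a=10):
  M_1 = R_Ax - M_A  [x≤a] with R_A=-39/40, M_A=-13/4 = (-39/40)·8 - (-13/4) = -91/20 kN·m
Load 2 — point force P=8 kN at a=40/3 m (b=L-a=20/3):
  M_2 = Pb²(3a+b)x/L³ - Pab²/L²  [x≤a] = 8·(20/3)²·(3·(40/3)+(20/3))·8/20³ - 8·(40/3)·(20/3)²/20² = 128/27 kN·m
Load 3 — uniform load w=-2 kN/m over full span:
  M_3 = wLx/2 - wL²/12 - wx²/2 = (-2)·20·8/2 - (-2)·20²/12 - (-2)·8²/2 = -88/3 kN·m
Superposition: M = Σ M_i = -15737/540 kN·m ≈ -29.142593 kN·m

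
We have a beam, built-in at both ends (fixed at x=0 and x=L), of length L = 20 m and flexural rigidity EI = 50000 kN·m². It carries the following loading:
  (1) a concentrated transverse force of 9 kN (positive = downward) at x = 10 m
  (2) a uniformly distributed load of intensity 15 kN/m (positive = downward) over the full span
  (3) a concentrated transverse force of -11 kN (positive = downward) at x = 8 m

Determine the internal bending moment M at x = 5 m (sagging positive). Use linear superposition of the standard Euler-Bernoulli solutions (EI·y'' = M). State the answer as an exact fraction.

M(5) = 2927/50 kN·m

Load 1 — point force P=9 kN at a=10 m (b=L-a=10):
  M_1 = Pb²(3a+b)x/L³ - Pab²/L²  [x≤a] = 9·10²·(3·10+10)·5/20³ - 9·10·10²/20² = 0 kN·m
Load 2 — uniform load w=15 kN/m over full span:
  M_2 = wLx/2 - wL²/12 - wx²/2 = 15·20·5/2 - 15·20²/12 - 15·5²/2 = 125/2 kN·m
Load 3 — point force P=-11 kN at a=8 m (b=L-a=12):
  M_3 = Pb²(3a+b)x/L³ - Pab²/L²  [x≤a] = (-11)·12²·(3·8+12)·5/20³ - (-11)·8·12²/20² = -99/25 kN·m
Superposition: M = Σ M_i = 2927/50 kN·m ≈ 58.540000 kN·m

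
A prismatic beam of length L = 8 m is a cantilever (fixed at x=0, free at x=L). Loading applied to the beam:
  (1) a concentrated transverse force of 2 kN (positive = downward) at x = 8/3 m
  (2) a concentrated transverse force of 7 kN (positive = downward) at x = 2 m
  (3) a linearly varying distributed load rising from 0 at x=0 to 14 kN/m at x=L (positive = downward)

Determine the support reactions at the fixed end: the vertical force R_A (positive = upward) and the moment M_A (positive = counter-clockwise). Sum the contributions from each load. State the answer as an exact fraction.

Load 1 — point force P=2 kN at a=8/3 m (b=L-a=16/3):
  R_A = P = 2 kN
  M_A = Pa = 2·(8/3) = 16/3 kN·m
Load 2 — point force P=7 kN at a=2 m (b=L-a=6):
  R_A = P = 7 kN
  M_A = Pa = 7·2 = 14 kN·m
Load 3 — triangular load w₀=14 kN/m (0→w₀ over full span):
  R_A = w₀L/2 = 14·8/2 = 56 kN
  M_A = w₀L²/3 = 14·8²/3 = 896/3 kN·m
Superposition: R_A = 65 kN, M_A = 318 kN·m

R_A = 65 kN, M_A = 318 kN·m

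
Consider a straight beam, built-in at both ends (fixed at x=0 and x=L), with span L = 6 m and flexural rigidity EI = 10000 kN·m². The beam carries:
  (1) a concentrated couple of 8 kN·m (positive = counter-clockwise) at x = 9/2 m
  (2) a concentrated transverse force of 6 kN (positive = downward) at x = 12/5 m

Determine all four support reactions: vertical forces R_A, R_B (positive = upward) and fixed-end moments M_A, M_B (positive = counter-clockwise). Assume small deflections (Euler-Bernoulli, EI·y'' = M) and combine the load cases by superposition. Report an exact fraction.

Load 1 — applied couple M₀=8 kN·m at a=9/2 m (b=L-a=3/2):
  R_A = 6M₀ab/L³ = 6·8·(9/2)·(3/2)/6³ = 3/2 kN
  M_A = M₀b(2a-b)/L² = 8·(3/2)·(2·(9/2)-(3/2))/6² = 5/2 kN·m
  R_B = -6M₀ab/L³ = -6·8·(9/2)·(3/2)/6³ = -3/2 kN
  M_B = M₀a(2b-a)/L² = 8·(9/2)·(2·(3/2)-(9/2))/6² = -3/2 kN·m
Load 2 — point force P=6 kN at a=12/5 m (b=L-a=18/5):
  R_A = Pb²(3a+b)/L³ = 6·(18/5)²·(3·(12/5)+(18/5))/6³ = 486/125 kN
  M_A = Pab²/L² = 6·(12/5)·(18/5)²/6² = 648/125 kN·m
  R_B = Pa²(a+3b)/L³ = 6·(12/5)²·((12/5)+3·(18/5))/6³ = 264/125 kN
  M_B = -Pa²b/L² = -6·(12/5)²·(18/5)/6² = -432/125 kN·m
Superposition: R_A = 1347/250 kN, M_A = 1921/250 kN·m, R_B = 153/250 kN, M_B = -1239/250 kN·m

R_A = 1347/250 kN, M_A = 1921/250 kN·m, R_B = 153/250 kN, M_B = -1239/250 kN·m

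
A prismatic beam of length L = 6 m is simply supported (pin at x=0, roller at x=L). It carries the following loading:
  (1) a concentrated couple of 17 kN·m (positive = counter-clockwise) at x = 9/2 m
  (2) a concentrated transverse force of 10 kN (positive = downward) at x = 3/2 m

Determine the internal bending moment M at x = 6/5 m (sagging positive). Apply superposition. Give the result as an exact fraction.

M(6/5) = 62/5 kN·m

Load 1 — applied couple M₀=17 kN·m at a=9/2 m (b=L-a=3/2):
  M_1 = M₀x/L  [x≤a] = 17·(6/5)/6 = 17/5 kN·m
Load 2 — point force P=10 kN at a=3/2 m (b=L-a=9/2):
  M_2 = Pbx/L  [x≤a] = 10·(9/2)·(6/5)/6 = 9 kN·m
Superposition: M = Σ M_i = 62/5 kN·m ≈ 12.400000 kN·m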